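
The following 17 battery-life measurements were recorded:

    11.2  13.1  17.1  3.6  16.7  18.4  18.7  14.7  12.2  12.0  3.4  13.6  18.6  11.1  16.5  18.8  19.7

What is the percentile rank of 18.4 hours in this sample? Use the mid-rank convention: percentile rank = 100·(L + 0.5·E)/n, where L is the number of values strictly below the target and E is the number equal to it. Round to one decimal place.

Sorted: 3.4, 3.6, 11.1, 11.2, 12.0, 12.2, 13.1, 13.6, 14.7, 16.5, 16.7, 17.1, 18.4, 18.6, 18.7, 18.8, 19.7.
Count below 18.4: L = 12; count equal: E = 1; n = 17.
Percentile rank = 100·(12 + 0.5·1)/17 = 100·12.5/17 = 73.53.

73.5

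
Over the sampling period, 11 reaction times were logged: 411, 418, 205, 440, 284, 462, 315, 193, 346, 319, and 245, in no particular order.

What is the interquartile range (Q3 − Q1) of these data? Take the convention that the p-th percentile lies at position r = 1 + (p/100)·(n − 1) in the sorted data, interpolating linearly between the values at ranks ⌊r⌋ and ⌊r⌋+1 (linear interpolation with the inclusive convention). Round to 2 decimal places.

Sorted: 193, 205, 245, 284, 315, 319, 346, 411, 418, 440, 462.
n = 11.
P25: r = 3.5; ranks 3–4 are 245, 284; interpolating gives 264.5.
P75: r = 8.5; ranks 8–9 are 411, 418; interpolating gives 414.5.
Difference: 414.5 − 264.5 = 150.

150.00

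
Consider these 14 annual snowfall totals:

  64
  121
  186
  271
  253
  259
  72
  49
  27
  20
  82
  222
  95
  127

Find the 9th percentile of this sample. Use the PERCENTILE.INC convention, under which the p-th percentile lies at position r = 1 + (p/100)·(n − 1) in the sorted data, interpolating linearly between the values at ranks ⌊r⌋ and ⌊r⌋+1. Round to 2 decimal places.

30.74

Sorted: 20, 27, 49, 64, 72, 82, 95, 121, 127, 186, 222, 253, 259, 271.
n = 14.
r = 1 + (9/100)·(14 − 1) = 1 + 1.17 = 2.17.
Rank 2 is 27 and rank 3 is 49.
Interpolate: 27 + 0.17·(49 − 27) = 27 + 0.17·22 = 30.74.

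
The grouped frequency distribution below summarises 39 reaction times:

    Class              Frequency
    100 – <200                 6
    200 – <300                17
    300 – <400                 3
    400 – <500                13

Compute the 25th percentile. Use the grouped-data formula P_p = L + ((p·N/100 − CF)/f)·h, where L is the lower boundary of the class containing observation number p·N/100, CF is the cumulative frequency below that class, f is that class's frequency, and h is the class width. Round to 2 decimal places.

222.06

N = 39; target position k = 25/100 · 39 = 9.75.
Cumulative frequencies: 6, 23, 26, 39.
Observation 9.75 falls in the class 200 – <300.
L = 200, CF = 6, f = 17, h = 100.
P25 = 200 + ((9.75 − 6)/17)·100 = 200 + 22.0588 = 222.059.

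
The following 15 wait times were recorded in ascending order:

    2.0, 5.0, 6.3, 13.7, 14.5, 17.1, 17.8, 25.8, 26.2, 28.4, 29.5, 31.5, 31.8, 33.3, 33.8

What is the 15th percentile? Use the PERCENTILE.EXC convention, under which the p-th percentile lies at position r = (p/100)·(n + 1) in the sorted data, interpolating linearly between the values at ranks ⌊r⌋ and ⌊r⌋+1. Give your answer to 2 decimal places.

n = 15.
r = (15/100)·(15 + 1) = 2.4.
Rank 2 is 5.0 and rank 3 is 6.3.
Interpolate: 5.0 + 0.4·(6.3 − 5.0) = 5.0 + 0.4·1.3 = 5.52.

5.52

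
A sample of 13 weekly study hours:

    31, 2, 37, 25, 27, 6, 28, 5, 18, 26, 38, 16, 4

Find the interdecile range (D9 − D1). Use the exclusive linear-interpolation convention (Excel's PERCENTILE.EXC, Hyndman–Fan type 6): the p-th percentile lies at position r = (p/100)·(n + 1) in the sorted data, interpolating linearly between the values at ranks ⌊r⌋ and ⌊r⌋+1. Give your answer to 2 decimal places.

34.80

Sorted: 2, 4, 5, 6, 16, 18, 25, 26, 27, 28, 31, 37, 38.
n = 13.
P10: r = 1.4; ranks 1–2 are 2, 4; interpolating gives 2.8.
P90: r = 12.6; ranks 12–13 are 37, 38; interpolating gives 37.6.
Difference: 37.6 − 2.8 = 34.8.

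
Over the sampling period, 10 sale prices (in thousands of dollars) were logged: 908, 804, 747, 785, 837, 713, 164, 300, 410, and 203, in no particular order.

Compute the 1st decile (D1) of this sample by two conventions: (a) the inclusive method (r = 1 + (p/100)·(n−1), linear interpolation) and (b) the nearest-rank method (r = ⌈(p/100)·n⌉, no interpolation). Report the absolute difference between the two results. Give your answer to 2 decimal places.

Sorted: 164, 203, 300, 410, 713, 747, 785, 804, 837, 908.
n = 10.
(a) r = 1.9; between ranks 1 (164) and 2 (203): 199.1.
(b) the nearest-rank method: rank 1 → 164.
|199.1 − 164| = 35.1.

35.10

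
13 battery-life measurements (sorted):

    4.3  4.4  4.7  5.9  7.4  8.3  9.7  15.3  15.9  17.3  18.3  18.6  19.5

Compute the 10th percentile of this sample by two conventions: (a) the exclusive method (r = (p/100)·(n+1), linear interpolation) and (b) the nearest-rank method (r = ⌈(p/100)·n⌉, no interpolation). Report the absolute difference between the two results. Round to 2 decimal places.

0.06

n = 13.
(a) r = 1.4; between ranks 1 (4.3) and 2 (4.4): 4.34.
(b) the nearest-rank method: rank 2 → 4.4.
|4.34 − 4.4| = 0.06.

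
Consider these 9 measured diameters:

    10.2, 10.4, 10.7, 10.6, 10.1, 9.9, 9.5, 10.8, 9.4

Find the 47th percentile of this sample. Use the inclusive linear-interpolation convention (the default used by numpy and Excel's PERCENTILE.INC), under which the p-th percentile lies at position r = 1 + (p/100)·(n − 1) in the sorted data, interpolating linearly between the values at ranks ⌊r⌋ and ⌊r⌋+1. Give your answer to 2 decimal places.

10.18

Sorted: 9.4, 9.5, 9.9, 10.1, 10.2, 10.4, 10.6, 10.7, 10.8.
n = 9.
r = 1 + (47/100)·(9 − 1) = 1 + 3.76 = 4.76.
Rank 4 is 10.1 and rank 5 is 10.2.
Interpolate: 10.1 + 0.76·(10.2 − 10.1) = 10.1 + 0.76·0.1 = 10.176.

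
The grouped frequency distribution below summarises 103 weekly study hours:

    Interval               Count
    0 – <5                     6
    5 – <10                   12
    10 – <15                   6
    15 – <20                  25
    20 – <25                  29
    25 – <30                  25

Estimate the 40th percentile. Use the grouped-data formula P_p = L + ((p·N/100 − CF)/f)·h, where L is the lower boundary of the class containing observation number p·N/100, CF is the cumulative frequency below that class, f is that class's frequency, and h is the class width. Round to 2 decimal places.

N = 103; target position k = 40/100 · 103 = 41.2.
Cumulative frequencies: 6, 18, 24, 49, 78, 103.
Observation 41.2 falls in the class 15 – <20.
L = 15, CF = 24, f = 25, h = 5.
P40 = 15 + ((41.2 − 24)/25)·5 = 15 + 3.44 = 18.44.

18.44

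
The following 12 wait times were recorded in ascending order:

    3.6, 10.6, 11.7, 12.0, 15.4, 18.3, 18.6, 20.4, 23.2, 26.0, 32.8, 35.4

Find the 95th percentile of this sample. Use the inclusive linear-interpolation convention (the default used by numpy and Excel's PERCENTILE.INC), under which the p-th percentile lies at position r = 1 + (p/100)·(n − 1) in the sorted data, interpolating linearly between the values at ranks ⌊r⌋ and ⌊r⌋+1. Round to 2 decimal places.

33.97

n = 12.
r = 1 + (95/100)·(12 − 1) = 1 + 10.45 = 11.45.
Rank 11 is 32.8 and rank 12 is 35.4.
Interpolate: 32.8 + 0.45·(35.4 − 32.8) = 32.8 + 0.45·2.6 = 33.97.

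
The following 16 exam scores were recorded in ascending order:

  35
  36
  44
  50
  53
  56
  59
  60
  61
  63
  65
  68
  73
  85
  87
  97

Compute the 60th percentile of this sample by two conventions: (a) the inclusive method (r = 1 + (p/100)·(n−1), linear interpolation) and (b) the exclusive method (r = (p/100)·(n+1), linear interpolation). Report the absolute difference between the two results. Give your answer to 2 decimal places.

0.40

n = 16.
(a) r = 10 → value at rank 10 = 63.
(b) r = 10.2; between ranks 10 (63) and 11 (65): 63.4.
|63 − 63.4| = 0.4.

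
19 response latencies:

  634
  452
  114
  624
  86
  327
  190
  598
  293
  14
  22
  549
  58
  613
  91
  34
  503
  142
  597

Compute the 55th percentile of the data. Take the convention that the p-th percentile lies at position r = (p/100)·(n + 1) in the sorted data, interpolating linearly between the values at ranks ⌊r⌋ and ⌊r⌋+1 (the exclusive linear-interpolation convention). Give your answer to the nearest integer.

327

Sorted: 14, 22, 34, 58, 86, 91, 114, 142, 190, 293, 327, 452, 503, 549, 597, 598, 613, 624, 634.
n = 19.
r = (55/100)·(19 + 1) = 11.
r is an integer, so P55 is the value at rank 11: 327.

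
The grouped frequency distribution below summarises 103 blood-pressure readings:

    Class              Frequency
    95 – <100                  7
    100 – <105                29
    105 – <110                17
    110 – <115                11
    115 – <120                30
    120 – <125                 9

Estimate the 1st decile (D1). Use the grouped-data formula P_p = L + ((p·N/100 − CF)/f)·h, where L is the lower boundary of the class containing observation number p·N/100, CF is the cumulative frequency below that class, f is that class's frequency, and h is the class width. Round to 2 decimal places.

N = 103; target position k = 10/100 · 103 = 10.3.
Cumulative frequencies: 7, 36, 53, 64, 94, 103.
Observation 10.3 falls in the class 100 – <105.
L = 100, CF = 7, f = 29, h = 5.
P10 = 100 + ((10.3 − 7)/29)·5 = 100 + 0.568966 = 100.569.

100.57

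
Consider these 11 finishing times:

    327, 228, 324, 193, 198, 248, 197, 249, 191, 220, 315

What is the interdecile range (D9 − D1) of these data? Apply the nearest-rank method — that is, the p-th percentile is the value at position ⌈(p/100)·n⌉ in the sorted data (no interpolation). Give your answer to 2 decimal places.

131.00

Sorted: 191, 193, 197, 198, 220, 228, 248, 249, 315, 324, 327.
n = 11.
P10: rank ⌈10/100·11⌉ = 2 → 193.
P90: rank ⌈90/100·11⌉ = 10 → 324.
Difference: 324 − 193 = 131.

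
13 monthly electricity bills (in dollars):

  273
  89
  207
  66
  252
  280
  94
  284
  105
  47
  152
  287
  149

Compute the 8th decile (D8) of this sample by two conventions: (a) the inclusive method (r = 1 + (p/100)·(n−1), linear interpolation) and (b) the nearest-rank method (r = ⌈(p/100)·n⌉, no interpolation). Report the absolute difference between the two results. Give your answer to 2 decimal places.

Sorted: 47, 66, 89, 94, 105, 149, 152, 207, 252, 273, 280, 284, 287.
n = 13.
(a) r = 10.6; between ranks 10 (273) and 11 (280): 277.2.
(b) the nearest-rank method: rank 11 → 280.
|277.2 − 280| = 2.8.

2.80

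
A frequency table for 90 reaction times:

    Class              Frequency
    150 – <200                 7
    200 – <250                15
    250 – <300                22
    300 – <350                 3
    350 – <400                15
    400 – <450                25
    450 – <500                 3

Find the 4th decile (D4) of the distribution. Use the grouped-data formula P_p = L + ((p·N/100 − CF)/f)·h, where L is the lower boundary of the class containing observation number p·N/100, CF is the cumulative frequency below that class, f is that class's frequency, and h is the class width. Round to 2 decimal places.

281.82

N = 90; target position k = 40/100 · 90 = 36.
Cumulative frequencies: 7, 22, 44, 47, 62, 87, 90.
Observation 36 falls in the class 250 – <300.
L = 250, CF = 22, f = 22, h = 50.
P40 = 250 + ((36 − 22)/22)·50 = 250 + 31.8182 = 281.818.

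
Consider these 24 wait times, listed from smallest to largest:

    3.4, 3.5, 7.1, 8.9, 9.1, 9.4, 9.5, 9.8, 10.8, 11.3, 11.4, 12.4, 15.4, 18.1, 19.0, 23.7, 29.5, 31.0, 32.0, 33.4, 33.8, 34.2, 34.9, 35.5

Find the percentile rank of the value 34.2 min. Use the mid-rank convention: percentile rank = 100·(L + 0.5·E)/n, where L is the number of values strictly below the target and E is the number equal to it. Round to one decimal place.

Count below 34.2: L = 21; count equal: E = 1; n = 24.
Percentile rank = 100·(21 + 0.5·1)/24 = 100·21.5/24 = 89.58.

89.6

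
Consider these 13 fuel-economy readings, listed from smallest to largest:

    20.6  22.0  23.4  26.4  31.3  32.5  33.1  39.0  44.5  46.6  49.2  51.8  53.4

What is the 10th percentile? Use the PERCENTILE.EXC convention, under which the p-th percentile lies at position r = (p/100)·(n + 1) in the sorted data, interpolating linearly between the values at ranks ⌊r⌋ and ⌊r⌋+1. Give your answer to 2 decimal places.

21.16

n = 13.
r = (10/100)·(13 + 1) = 1.4.
Rank 1 is 20.6 and rank 2 is 22.0.
Interpolate: 20.6 + 0.4·(22.0 − 20.6) = 20.6 + 0.4·1.4 = 21.16.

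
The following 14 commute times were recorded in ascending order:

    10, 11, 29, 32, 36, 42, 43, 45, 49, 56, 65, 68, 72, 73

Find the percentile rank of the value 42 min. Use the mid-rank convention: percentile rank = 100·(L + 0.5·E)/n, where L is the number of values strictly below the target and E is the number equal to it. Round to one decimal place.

39.3

Count below 42: L = 5; count equal: E = 1; n = 14.
Percentile rank = 100·(5 + 0.5·1)/14 = 100·5.5/14 = 39.29.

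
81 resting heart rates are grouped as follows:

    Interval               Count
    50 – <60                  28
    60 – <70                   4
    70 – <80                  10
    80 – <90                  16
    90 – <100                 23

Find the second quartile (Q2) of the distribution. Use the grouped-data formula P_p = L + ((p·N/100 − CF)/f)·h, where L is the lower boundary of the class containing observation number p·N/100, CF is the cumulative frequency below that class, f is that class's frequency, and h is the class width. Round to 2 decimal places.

78.50

N = 81; target position k = 50/100 · 81 = 40.5.
Cumulative frequencies: 28, 32, 42, 58, 81.
Observation 40.5 falls in the class 70 – <80.
L = 70, CF = 32, f = 10, h = 10.
P50 = 70 + ((40.5 − 32)/10)·10 = 70 + 8.5 = 78.5.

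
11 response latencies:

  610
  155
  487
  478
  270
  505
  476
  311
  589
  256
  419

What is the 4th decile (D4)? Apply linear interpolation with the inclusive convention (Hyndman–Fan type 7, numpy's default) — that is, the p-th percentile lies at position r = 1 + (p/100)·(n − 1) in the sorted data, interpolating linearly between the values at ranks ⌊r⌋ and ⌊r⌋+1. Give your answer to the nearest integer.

Sorted: 155, 256, 270, 311, 419, 476, 478, 487, 505, 589, 610.
n = 11.
r = 1 + (40/100)·(11 − 1) = 1 + 4 = 5.
r is an integer, so P40 is the value at rank 5: 419.

419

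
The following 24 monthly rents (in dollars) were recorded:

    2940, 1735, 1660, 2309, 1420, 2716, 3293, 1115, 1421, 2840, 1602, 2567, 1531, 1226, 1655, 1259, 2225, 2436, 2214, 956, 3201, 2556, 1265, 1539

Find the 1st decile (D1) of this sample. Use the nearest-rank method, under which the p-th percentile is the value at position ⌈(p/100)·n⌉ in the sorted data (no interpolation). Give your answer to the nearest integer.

Sorted: 956, 1115, 1226, 1259, 1265, 1420, 1421, 1531, 1539, 1602, 1655, 1660, 1735, 2214, 2225, 2309, 2436, 2556, 2567, 2716, 2840, 2940, 3201, 3293.
n = 24.
Position = ⌈10/100 · 24⌉ = ⌈2.4⌉ = 3.
The value at rank 3 is 1226.

1226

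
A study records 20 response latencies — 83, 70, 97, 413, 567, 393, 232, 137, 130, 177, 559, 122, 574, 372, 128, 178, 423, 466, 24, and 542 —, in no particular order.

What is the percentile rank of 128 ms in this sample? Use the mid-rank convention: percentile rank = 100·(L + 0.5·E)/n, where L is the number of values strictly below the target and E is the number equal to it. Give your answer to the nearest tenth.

27.5

Sorted: 24, 70, 83, 97, 122, 128, 130, 137, 177, 178, 232, 372, 393, 413, 423, 466, 542, 559, 567, 574.
Count below 128: L = 5; count equal: E = 1; n = 20.
Percentile rank = 100·(5 + 0.5·1)/20 = 100·5.5/20 = 27.5.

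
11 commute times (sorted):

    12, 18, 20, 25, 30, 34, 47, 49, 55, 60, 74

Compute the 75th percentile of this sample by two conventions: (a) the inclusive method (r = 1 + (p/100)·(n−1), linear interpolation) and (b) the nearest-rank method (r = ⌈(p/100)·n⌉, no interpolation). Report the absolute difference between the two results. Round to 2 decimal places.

3.00

n = 11.
(a) r = 8.5; between ranks 8 (49) and 9 (55): 52.
(b) the nearest-rank method: rank 9 → 55.
|52 − 55| = 3.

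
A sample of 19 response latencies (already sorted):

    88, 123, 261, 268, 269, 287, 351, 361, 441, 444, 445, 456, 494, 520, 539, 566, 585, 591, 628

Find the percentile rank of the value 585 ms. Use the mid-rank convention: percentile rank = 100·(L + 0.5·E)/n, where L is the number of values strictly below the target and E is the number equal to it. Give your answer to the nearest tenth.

Count below 585: L = 16; count equal: E = 1; n = 19.
Percentile rank = 100·(16 + 0.5·1)/19 = 100·16.5/19 = 86.84.

86.8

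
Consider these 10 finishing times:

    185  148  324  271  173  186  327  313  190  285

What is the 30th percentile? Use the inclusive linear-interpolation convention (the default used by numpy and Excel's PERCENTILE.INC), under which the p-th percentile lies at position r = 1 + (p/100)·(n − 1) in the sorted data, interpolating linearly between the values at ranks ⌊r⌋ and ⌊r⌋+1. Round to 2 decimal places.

185.70

Sorted: 148, 173, 185, 186, 190, 271, 285, 313, 324, 327.
n = 10.
r = 1 + (30/100)·(10 − 1) = 1 + 2.7 = 3.7.
Rank 3 is 185 and rank 4 is 186.
Interpolate: 185 + 0.7·(186 − 185) = 185 + 0.7·1 = 185.7.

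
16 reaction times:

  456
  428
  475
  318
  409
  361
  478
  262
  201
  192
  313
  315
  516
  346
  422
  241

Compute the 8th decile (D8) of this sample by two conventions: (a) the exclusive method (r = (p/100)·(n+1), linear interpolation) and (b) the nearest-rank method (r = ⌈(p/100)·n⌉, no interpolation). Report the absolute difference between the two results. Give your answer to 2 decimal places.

11.40

Sorted: 192, 201, 241, 262, 313, 315, 318, 346, 361, 409, 422, 428, 456, 475, 478, 516.
n = 16.
(a) r = 13.6; between ranks 13 (456) and 14 (475): 467.4.
(b) the nearest-rank method: rank 13 → 456.
|467.4 − 456| = 11.4.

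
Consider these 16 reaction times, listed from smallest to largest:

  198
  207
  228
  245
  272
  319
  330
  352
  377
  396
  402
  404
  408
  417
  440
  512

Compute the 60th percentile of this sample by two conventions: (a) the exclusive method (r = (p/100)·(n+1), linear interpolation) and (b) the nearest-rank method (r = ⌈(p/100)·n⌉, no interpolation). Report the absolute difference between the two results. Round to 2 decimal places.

1.20

n = 16.
(a) r = 10.2; between ranks 10 (396) and 11 (402): 397.2.
(b) the nearest-rank method: rank 10 → 396.
|397.2 − 396| = 1.2.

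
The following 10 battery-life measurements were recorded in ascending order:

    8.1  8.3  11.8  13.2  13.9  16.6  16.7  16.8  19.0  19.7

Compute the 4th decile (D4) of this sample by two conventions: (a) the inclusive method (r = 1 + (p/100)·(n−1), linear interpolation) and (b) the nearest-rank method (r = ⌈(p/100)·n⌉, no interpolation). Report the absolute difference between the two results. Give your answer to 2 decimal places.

n = 10.
(a) r = 4.6; between ranks 4 (13.2) and 5 (13.9): 13.62.
(b) the nearest-rank method: rank 4 → 13.2.
|13.62 − 13.2| = 0.42.

0.42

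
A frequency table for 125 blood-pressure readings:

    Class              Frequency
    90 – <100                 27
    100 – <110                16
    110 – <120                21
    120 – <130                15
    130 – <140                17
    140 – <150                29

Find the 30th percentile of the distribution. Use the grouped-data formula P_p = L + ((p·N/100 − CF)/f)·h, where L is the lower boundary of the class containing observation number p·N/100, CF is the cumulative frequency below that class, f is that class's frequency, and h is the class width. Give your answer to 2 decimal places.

106.56

N = 125; target position k = 30/100 · 125 = 37.5.
Cumulative frequencies: 27, 43, 64, 79, 96, 125.
Observation 37.5 falls in the class 100 – <110.
L = 100, CF = 27, f = 16, h = 10.
P30 = 100 + ((37.5 − 27)/16)·10 = 100 + 6.5625 = 106.562.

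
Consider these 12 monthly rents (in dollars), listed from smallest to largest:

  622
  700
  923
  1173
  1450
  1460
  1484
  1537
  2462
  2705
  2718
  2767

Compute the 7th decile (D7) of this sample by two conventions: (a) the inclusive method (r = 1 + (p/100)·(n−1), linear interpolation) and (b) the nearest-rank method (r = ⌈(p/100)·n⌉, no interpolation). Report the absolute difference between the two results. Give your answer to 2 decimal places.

n = 12.
(a) r = 8.7; between ranks 8 (1537) and 9 (2462): 2184.5.
(b) the nearest-rank method: rank 9 → 2462.
|2184.5 − 2462| = 277.5.

277.50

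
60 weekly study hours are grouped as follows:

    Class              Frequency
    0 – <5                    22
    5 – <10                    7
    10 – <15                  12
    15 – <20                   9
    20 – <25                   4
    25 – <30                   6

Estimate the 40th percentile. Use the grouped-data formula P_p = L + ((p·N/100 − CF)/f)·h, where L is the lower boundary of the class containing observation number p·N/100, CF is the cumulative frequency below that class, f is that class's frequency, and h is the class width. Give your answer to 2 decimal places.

6.43

N = 60; target position k = 40/100 · 60 = 24.
Cumulative frequencies: 22, 29, 41, 50, 54, 60.
Observation 24 falls in the class 5 – <10.
L = 5, CF = 22, f = 7, h = 5.
P40 = 5 + ((24 − 22)/7)·5 = 5 + 1.42857 = 6.42857.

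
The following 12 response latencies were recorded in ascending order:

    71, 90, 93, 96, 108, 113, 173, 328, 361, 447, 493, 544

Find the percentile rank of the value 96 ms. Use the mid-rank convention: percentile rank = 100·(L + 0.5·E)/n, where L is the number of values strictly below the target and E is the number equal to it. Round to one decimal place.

Count below 96: L = 3; count equal: E = 1; n = 12.
Percentile rank = 100·(3 + 0.5·1)/12 = 100·3.5/12 = 29.17.

29.2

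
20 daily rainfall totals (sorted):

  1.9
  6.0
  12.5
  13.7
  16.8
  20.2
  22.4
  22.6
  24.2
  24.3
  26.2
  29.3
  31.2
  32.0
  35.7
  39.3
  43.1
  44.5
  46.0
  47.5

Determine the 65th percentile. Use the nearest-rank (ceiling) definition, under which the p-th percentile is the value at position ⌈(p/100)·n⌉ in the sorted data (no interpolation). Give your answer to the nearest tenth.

31.2

n = 20.
Position = ⌈65/100 · 20⌉ = ⌈13⌉ = 13.
The value at rank 13 is 31.2.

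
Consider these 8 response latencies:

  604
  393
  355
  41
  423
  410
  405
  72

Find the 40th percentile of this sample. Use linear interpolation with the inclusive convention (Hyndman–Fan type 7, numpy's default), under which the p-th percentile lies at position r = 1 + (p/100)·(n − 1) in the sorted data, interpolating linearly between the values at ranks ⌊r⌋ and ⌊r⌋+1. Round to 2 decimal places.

385.40

Sorted: 41, 72, 355, 393, 405, 410, 423, 604.
n = 8.
r = 1 + (40/100)·(8 − 1) = 1 + 2.8 = 3.8.
Rank 3 is 355 and rank 4 is 393.
Interpolate: 355 + 0.8·(393 − 355) = 355 + 0.8·38 = 385.4.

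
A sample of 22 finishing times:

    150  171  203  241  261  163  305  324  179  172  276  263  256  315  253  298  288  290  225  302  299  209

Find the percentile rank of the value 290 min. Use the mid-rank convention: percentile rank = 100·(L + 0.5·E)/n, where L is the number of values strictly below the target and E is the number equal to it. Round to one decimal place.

Sorted: 150, 163, 171, 172, 179, 203, 209, 225, 241, 253, 256, 261, 263, 276, 288, 290, 298, 299, 302, 305, 315, 324.
Count below 290: L = 15; count equal: E = 1; n = 22.
Percentile rank = 100·(15 + 0.5·1)/22 = 100·15.5/22 = 70.45.

70.5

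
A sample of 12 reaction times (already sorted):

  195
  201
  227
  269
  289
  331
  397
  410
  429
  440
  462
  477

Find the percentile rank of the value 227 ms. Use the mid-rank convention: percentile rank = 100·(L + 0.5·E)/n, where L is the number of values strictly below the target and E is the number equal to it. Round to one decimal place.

20.8

Count below 227: L = 2; count equal: E = 1; n = 12.
Percentile rank = 100·(2 + 0.5·1)/12 = 100·2.5/12 = 20.83.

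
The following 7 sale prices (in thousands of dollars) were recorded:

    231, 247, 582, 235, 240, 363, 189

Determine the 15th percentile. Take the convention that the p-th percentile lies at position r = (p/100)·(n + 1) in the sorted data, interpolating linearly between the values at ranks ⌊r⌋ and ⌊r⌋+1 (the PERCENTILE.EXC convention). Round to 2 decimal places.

Sorted: 189, 231, 235, 240, 247, 363, 582.
n = 7.
r = (15/100)·(7 + 1) = 1.2.
Rank 1 is 189 and rank 2 is 231.
Interpolate: 189 + 0.2·(231 − 189) = 189 + 0.2·42 = 197.4.

197.40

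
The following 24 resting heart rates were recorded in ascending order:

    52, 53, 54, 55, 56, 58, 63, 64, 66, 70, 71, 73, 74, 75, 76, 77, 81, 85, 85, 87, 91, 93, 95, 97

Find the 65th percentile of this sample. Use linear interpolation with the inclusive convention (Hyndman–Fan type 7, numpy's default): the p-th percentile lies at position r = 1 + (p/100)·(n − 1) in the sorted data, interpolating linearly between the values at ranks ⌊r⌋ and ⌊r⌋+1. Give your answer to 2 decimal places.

n = 24.
r = 1 + (65/100)·(24 − 1) = 1 + 14.95 = 15.95.
Rank 15 is 76 and rank 16 is 77.
Interpolate: 76 + 0.95·(77 − 76) = 76 + 0.95·1 = 76.95.

76.95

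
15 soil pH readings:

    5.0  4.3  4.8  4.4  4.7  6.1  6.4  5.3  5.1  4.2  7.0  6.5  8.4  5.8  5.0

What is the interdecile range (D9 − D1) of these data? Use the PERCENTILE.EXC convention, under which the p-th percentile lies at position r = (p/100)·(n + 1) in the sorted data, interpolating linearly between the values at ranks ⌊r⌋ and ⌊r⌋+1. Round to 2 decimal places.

3.30

Sorted: 4.2, 4.3, 4.4, 4.7, 4.8, 5.0, 5.0, 5.1, 5.3, 5.8, 6.1, 6.4, 6.5, 7.0, 8.4.
n = 15.
P10: r = 1.6; ranks 1–2 are 4.2, 4.3; interpolating gives 4.26.
P90: r = 14.4; ranks 14–15 are 7.0, 8.4; interpolating gives 7.56.
Difference: 7.56 − 4.26 = 3.3.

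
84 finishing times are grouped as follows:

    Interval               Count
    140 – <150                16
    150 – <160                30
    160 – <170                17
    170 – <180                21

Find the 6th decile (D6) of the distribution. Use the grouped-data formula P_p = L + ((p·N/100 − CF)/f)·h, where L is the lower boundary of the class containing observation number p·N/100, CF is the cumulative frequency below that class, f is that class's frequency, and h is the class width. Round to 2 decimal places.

162.59

N = 84; target position k = 60/100 · 84 = 50.4.
Cumulative frequencies: 16, 46, 63, 84.
Observation 50.4 falls in the class 160 – <170.
L = 160, CF = 46, f = 17, h = 10.
P60 = 160 + ((50.4 − 46)/17)·10 = 160 + 2.58824 = 162.588.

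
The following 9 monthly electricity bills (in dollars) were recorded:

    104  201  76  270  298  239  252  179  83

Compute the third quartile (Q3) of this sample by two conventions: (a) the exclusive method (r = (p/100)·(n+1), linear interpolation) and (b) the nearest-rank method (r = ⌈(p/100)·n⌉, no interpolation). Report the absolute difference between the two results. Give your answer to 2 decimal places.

9.00

Sorted: 76, 83, 104, 179, 201, 239, 252, 270, 298.
n = 9.
(a) r = 7.5; between ranks 7 (252) and 8 (270): 261.
(b) the nearest-rank method: rank 7 → 252.
|261 − 252| = 9.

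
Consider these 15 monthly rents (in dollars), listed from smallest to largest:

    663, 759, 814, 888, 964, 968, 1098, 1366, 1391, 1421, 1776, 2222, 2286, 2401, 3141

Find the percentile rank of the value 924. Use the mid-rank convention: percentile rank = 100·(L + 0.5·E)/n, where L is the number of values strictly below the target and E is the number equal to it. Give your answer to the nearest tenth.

Count below 924: L = 4; count equal: E = 0; n = 15.
Percentile rank = 100·(4 + 0.5·0)/15 = 100·4/15 = 26.67.

26.7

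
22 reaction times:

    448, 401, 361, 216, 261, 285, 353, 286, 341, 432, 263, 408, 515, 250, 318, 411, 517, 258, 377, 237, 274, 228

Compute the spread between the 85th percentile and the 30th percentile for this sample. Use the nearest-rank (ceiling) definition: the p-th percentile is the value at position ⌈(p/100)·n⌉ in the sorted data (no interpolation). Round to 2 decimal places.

169.00

Sorted: 216, 228, 237, 250, 258, 261, 263, 274, 285, 286, 318, 341, 353, 361, 377, 401, 408, 411, 432, 448, 515, 517.
n = 22.
P30: rank ⌈30/100·22⌉ = 7 → 263.
P85: rank ⌈85/100·22⌉ = 19 → 432.
Difference: 432 − 263 = 169.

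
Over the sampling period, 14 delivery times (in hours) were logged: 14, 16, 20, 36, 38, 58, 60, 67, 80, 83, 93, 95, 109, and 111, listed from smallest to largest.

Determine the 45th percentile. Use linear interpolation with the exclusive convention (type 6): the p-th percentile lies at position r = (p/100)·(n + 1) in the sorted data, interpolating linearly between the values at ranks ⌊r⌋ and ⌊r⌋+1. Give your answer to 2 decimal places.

n = 14.
r = (45/100)·(14 + 1) = 6.75.
Rank 6 is 58 and rank 7 is 60.
Interpolate: 58 + 0.75·(60 − 58) = 58 + 0.75·2 = 59.5.

59.50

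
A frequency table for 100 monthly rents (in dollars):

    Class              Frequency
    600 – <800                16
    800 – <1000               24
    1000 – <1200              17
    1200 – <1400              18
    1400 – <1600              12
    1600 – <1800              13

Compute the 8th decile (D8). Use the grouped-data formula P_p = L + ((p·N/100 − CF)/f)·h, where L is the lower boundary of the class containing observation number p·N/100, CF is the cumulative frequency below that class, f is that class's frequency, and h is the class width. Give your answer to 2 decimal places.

N = 100; target position k = 80/100 · 100 = 80.
Cumulative frequencies: 16, 40, 57, 75, 87, 100.
Observation 80 falls in the class 1400 – <1600.
L = 1400, CF = 75, f = 12, h = 200.
P80 = 1400 + ((80 − 75)/12)·200 = 1400 + 83.3333 = 1483.33.

1483.33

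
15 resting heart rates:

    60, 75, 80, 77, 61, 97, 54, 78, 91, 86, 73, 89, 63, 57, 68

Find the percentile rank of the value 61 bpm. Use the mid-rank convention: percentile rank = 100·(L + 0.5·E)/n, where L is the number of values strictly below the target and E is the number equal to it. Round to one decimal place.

23.3

Sorted: 54, 57, 60, 61, 63, 68, 73, 75, 77, 78, 80, 86, 89, 91, 97.
Count below 61: L = 3; count equal: E = 1; n = 15.
Percentile rank = 100·(3 + 0.5·1)/15 = 100·3.5/15 = 23.33.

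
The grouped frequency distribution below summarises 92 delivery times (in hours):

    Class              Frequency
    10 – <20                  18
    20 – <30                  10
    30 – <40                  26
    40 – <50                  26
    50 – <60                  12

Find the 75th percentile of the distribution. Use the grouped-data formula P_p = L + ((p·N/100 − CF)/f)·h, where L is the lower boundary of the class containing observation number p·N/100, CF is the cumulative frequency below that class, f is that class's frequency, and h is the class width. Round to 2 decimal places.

45.77

N = 92; target position k = 75/100 · 92 = 69.
Cumulative frequencies: 18, 28, 54, 80, 92.
Observation 69 falls in the class 40 – <50.
L = 40, CF = 54, f = 26, h = 10.
P75 = 40 + ((69 − 54)/26)·10 = 40 + 5.76923 = 45.7692.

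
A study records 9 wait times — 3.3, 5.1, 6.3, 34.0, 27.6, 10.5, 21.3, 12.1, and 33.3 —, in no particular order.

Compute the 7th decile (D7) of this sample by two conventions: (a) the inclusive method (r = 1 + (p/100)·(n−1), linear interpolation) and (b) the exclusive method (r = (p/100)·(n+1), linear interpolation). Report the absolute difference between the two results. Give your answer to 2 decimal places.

Sorted: 3.3, 5.1, 6.3, 10.5, 12.1, 21.3, 27.6, 33.3, 34.0.
n = 9.
(a) r = 6.6; between ranks 6 (21.3) and 7 (27.6): 25.08.
(b) r = 7 → value at rank 7 = 27.6.
|25.08 − 27.6| = 2.52.

2.52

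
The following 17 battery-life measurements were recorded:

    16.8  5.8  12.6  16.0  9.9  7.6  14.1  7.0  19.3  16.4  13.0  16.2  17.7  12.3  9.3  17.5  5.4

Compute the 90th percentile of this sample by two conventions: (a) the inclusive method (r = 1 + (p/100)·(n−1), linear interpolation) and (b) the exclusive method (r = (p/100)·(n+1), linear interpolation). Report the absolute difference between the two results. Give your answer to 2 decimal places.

Sorted: 5.4, 5.8, 7.0, 7.6, 9.3, 9.9, 12.3, 12.6, 13.0, 14.1, 16.0, 16.2, 16.4, 16.8, 17.5, 17.7, 19.3.
n = 17.
(a) r = 15.4; between ranks 15 (17.5) and 16 (17.7): 17.58.
(b) r = 16.2; between ranks 16 (17.7) and 17 (19.3): 18.02.
|17.58 − 18.02| = 0.44.

0.44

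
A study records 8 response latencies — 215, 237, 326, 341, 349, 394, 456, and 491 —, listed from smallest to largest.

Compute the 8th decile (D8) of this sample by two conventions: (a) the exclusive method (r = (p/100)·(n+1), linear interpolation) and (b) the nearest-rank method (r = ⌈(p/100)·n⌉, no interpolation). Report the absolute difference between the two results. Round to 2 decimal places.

n = 8.
(a) r = 7.2; between ranks 7 (456) and 8 (491): 463.
(b) the nearest-rank method: rank 7 → 456.
|463 − 456| = 7.

7.00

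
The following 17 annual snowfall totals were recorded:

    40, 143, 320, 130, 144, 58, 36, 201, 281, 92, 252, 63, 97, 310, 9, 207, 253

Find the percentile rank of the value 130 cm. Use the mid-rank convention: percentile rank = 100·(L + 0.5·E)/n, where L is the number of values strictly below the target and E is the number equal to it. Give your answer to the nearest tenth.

Sorted: 9, 36, 40, 58, 63, 92, 97, 130, 143, 144, 201, 207, 252, 253, 281, 310, 320.
Count below 130: L = 7; count equal: E = 1; n = 17.
Percentile rank = 100·(7 + 0.5·1)/17 = 100·7.5/17 = 44.12.

44.1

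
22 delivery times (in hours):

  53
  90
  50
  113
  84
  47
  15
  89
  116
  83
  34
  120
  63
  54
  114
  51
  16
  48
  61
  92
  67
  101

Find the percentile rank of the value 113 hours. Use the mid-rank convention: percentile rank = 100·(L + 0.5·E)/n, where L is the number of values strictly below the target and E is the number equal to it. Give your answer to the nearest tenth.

Sorted: 15, 16, 34, 47, 48, 50, 51, 53, 54, 61, 63, 67, 83, 84, 89, 90, 92, 101, 113, 114, 116, 120.
Count below 113: L = 18; count equal: E = 1; n = 22.
Percentile rank = 100·(18 + 0.5·1)/22 = 100·18.5/22 = 84.09.

84.1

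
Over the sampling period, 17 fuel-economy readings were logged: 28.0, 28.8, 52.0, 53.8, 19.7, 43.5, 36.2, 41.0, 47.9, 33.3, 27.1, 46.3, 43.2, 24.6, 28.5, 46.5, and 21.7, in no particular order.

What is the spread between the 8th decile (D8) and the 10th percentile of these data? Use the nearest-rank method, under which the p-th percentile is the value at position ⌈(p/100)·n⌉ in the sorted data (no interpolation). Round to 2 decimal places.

24.80

Sorted: 19.7, 21.7, 24.6, 27.1, 28.0, 28.5, 28.8, 33.3, 36.2, 41.0, 43.2, 43.5, 46.3, 46.5, 47.9, 52.0, 53.8.
n = 17.
P10: rank ⌈10/100·17⌉ = 2 → 21.7.
P80: rank ⌈80/100·17⌉ = 14 → 46.5.
Difference: 46.5 − 21.7 = 24.8.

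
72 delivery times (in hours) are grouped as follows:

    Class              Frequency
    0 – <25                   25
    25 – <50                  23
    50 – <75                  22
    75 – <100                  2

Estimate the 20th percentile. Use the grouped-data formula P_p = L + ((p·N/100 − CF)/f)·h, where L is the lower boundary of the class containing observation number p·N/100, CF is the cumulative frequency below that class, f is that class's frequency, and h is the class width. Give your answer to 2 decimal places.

N = 72; target position k = 20/100 · 72 = 14.4.
Cumulative frequencies: 25, 48, 70, 72.
Observation 14.4 falls in the class 0 – <25.
L = 0, CF = 0, f = 25, h = 25.
P20 = 0 + ((14.4 − 0)/25)·25 = 0 + 14.4 = 14.4.

14.40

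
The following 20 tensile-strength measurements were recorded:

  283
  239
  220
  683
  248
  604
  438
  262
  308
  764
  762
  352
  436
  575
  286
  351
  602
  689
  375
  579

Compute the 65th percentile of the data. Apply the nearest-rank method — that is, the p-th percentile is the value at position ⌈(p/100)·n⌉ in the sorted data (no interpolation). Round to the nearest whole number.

575

Sorted: 220, 239, 248, 262, 283, 286, 308, 351, 352, 375, 436, 438, 575, 579, 602, 604, 683, 689, 762, 764.
n = 20.
Position = ⌈65/100 · 20⌉ = ⌈13⌉ = 13.
The value at rank 13 is 575.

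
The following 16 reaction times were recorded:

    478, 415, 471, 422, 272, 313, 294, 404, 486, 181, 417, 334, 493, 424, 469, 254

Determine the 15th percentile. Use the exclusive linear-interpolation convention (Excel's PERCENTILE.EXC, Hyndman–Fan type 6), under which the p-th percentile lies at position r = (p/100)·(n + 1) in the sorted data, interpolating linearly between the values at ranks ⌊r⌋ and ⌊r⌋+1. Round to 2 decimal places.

Sorted: 181, 254, 272, 294, 313, 334, 404, 415, 417, 422, 424, 469, 471, 478, 486, 493.
n = 16.
r = (15/100)·(16 + 1) = 2.55.
Rank 2 is 254 and rank 3 is 272.
Interpolate: 254 + 0.55·(272 − 254) = 254 + 0.55·18 = 263.9.

263.90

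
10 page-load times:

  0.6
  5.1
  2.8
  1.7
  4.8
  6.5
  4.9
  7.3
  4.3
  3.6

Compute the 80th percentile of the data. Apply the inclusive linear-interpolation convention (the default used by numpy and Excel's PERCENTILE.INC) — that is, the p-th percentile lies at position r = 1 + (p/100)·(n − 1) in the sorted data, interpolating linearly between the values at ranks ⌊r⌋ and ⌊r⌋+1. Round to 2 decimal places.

5.38

Sorted: 0.6, 1.7, 2.8, 3.6, 4.3, 4.8, 4.9, 5.1, 6.5, 7.3.
n = 10.
r = 1 + (80/100)·(10 − 1) = 1 + 7.2 = 8.2.
Rank 8 is 5.1 and rank 9 is 6.5.
Interpolate: 5.1 + 0.2·(6.5 − 5.1) = 5.1 + 0.2·1.4 = 5.38.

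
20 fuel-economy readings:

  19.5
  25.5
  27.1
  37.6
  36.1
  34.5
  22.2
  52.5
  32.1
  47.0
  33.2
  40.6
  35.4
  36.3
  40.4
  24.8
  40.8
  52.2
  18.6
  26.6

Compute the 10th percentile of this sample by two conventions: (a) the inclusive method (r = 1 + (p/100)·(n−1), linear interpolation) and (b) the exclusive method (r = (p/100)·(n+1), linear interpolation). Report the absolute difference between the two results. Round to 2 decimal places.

2.16

Sorted: 18.6, 19.5, 22.2, 24.8, 25.5, 26.6, 27.1, 32.1, 33.2, 34.5, 35.4, 36.1, 36.3, 37.6, 40.4, 40.6, 40.8, 47.0, 52.2, 52.5.
n = 20.
(a) r = 2.9; between ranks 2 (19.5) and 3 (22.2): 21.93.
(b) r = 2.1; between ranks 2 (19.5) and 3 (22.2): 19.77.
|21.93 − 19.77| = 2.16.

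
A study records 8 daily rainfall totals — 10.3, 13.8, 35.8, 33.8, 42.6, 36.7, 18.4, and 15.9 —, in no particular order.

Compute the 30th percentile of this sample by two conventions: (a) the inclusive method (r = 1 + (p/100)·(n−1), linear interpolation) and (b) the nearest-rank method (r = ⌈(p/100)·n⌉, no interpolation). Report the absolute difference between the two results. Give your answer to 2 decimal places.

0.25

Sorted: 10.3, 13.8, 15.9, 18.4, 33.8, 35.8, 36.7, 42.6.
n = 8.
(a) r = 3.1; between ranks 3 (15.9) and 4 (18.4): 16.15.
(b) the nearest-rank method: rank 3 → 15.9.
|16.15 − 15.9| = 0.25.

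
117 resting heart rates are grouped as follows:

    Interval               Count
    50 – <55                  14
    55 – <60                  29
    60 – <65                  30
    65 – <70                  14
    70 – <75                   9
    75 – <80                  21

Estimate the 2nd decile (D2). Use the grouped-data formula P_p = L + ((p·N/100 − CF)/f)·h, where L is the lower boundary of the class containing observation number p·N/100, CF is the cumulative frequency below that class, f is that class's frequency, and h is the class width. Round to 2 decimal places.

56.62

N = 117; target position k = 20/100 · 117 = 23.4.
Cumulative frequencies: 14, 43, 73, 87, 96, 117.
Observation 23.4 falls in the class 55 – <60.
L = 55, CF = 14, f = 29, h = 5.
P20 = 55 + ((23.4 − 14)/29)·5 = 55 + 1.62069 = 56.6207.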